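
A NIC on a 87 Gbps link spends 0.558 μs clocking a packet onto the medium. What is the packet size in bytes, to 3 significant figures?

L = R × t_tx = 87000000000 b/s × 5.58e-07 s = 48546 bits.
In bytes: 48546 / 8 = 6070 bytes.

6070 bytes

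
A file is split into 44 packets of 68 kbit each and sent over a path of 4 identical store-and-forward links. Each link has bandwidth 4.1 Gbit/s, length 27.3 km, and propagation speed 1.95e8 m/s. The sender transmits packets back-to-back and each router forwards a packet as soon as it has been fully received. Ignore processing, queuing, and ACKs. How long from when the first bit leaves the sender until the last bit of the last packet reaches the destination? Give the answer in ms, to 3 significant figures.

Per-hop transmission t_tx = L/R = 68000/4.1e+09 = 0.0165854 ms.
Per-hop propagation t_prop = 27300/195000000 = 0.14 ms.
Pipeline fill: first packet needs 4·t_tx to clear all hops; remaining 43 packets each add one t_tx.
Total = (4+44-1)·t_tx + 4·t_prop = 47·0.0165854 + 4·0.14 = 1.34 ms.

1.34 ms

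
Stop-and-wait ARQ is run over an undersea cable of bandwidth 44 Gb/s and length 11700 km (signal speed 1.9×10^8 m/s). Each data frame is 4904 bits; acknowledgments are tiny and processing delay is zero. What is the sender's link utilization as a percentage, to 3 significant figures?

t_tx = L/R = 4904/44000000000 = 1.11455e-07 s.
t_prop = 11700000/190000000 = 0.0615789 s; RTT = 0.123158 s.
Cycle = t_tx + RTT = 0.123158 s.
Utilization = t_tx / cycle = 1.11455e-07/0.123158 = 0.0000905 %.

0.0000905 %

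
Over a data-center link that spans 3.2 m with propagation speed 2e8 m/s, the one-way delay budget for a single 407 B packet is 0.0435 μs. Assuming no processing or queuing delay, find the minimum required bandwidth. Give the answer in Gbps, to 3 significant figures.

L = 3256 bits.
Propagation delay = 3.2 / 200000000 = 0.016 μs.
Transmission budget = 0.0435 − 0.016 = 0.0275 μs.
R ≥ L / t_tx = 3256 bits / 2.75e-08 s = 118 Gbps.

118 Gbps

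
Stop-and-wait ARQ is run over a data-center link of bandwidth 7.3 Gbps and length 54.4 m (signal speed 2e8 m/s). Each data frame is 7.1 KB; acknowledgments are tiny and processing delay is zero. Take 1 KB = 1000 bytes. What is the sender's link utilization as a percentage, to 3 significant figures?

93.5 %

t_tx = L/R = 56800/7300000000 = 7.78082e-06 s.
t_prop = 54.4/200000000 = 2.72e-07 s; RTT = 5.44e-07 s.
Cycle = t_tx + RTT = 8.32482e-06 s.
Utilization = t_tx / cycle = 7.78082e-06/8.32482e-06 = 93.5 %.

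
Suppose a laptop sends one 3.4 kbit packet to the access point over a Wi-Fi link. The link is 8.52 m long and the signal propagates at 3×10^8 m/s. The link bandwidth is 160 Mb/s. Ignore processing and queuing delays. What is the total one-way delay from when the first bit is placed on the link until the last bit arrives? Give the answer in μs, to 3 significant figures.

21.3 μs

L = 3400 bits.
Transmission delay = L/R = 3400 / 160000000 = 21.25 μs.
Propagation delay = d/s = 8.52 m / 300000000 m/s = 0.0284 μs.
Total = 21.3 μs.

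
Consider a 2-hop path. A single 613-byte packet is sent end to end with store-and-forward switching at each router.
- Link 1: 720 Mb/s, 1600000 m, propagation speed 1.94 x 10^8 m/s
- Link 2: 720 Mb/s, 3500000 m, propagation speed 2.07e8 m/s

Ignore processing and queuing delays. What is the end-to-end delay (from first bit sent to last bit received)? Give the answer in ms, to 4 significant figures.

L = 613 × 8 = 4904 bits.
Transmission delay per hop = L/R = 4904/720000000 = 0.00681111 ms; 2 hops → 0.0136222 ms.
Propagation delays (d/s per hop): 8.24742, 16.9082 ms; sum = 25.1556 ms.
End-to-end = 25.17 ms.

25.17 ms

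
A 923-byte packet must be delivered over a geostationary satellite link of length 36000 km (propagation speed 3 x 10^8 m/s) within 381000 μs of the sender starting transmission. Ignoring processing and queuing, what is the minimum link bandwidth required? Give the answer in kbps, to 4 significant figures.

28.29 kbps

L = 7384 bits.
Propagation delay = 36000000 / 300000000 = 120000 μs.
Transmission budget = 381000 − 120000 = 261000 μs.
R ≥ L / t_tx = 7384 bits / 0.261 s = 28.29 kbps.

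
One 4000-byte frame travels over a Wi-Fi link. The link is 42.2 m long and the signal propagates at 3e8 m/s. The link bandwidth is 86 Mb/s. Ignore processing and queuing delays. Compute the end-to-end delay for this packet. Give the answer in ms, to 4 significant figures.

0.3722 ms

L = 4000 × 8 = 32000 bits.
Transmission delay = L/R = 32000 / 86000000 = 0.372093 ms.
Propagation delay = d/s = 42.2 m / 300000000 m/s = 0.000140667 ms.
Total = 0.3722 ms.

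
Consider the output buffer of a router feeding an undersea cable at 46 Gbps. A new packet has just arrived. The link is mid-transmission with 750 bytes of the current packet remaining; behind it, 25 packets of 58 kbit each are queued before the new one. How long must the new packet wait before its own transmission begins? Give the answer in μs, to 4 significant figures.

Each queued packet: L/R = 58000/46000000000 = 1.26087 μs.
25 queued → 31.5217 μs.
Plus remaining 6000 bits of current packet: 0.130435 μs.
Queuing delay = 31.65 μs.

31.65 μs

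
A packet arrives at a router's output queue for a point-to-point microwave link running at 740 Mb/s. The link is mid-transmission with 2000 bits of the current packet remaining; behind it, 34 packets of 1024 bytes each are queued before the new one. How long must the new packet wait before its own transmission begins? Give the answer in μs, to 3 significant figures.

Each queued packet: L/R = 8192/740000000 = 11.0703 μs.
34 queued → 376.389 μs.
Plus remaining 2000 bits of current packet: 2.7027 μs.
Queuing delay = 379 μs.

379 μs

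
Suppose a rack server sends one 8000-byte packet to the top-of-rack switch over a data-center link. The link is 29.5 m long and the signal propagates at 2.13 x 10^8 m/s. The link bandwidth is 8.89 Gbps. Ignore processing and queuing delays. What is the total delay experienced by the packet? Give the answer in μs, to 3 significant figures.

7.34 μs

L = 8000 × 8 = 64000 bits.
Transmission delay = L/R = 64000 / 8890000000 = 7.1991 μs.
Propagation delay = d/s = 29.5 m / 213000000 m/s = 0.138498 μs.
Total = 7.34 μs.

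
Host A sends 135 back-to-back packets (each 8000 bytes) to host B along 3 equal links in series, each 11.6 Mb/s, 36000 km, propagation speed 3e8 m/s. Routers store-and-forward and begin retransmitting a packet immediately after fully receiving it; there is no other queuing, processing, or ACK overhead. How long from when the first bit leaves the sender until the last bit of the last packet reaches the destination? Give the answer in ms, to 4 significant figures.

Per-hop transmission t_tx = L/R = 64000/11600000 = 5.51724 ms.
Per-hop propagation t_prop = 36000000/300000000 = 120 ms.
Pipeline fill: first packet needs 3·t_tx to clear all hops; remaining 134 packets each add one t_tx.
Total = (3+135-1)·t_tx + 3·t_prop = 137·5.51724 + 3·120 = 1116 ms.

1116 ms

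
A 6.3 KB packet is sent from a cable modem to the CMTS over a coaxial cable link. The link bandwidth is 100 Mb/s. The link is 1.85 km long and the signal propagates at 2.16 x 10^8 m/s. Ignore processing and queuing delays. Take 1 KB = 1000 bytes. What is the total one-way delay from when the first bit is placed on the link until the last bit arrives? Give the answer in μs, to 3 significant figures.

513 μs

L = 50400 bits.
Transmission delay = L/R = 50400 / 100000000 = 504 μs.
Propagation delay = d/s = 1850 m / 216000000 m/s = 8.56481 μs.
Total = 513 μs.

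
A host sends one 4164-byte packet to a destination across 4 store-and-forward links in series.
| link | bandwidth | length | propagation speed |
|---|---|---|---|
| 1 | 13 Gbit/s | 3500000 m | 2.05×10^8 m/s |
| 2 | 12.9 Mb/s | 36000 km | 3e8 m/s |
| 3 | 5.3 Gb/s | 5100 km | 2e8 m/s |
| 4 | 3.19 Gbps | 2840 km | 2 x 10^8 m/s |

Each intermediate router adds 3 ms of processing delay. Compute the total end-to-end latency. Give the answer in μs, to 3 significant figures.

L = 4164 × 8 = 33312 bits.
Transmission delays (L/R per hop): 2.56246, 2582.33, 6.28528, 10.4426 μs; sum = 2601.62 μs.
Propagation delays (d/s per hop): 17073.2, 120000, 25500, 14200 μs; sum = 176773 μs.
Processing at 3 router(s): 3 × 3 ms = 9000 μs.
End-to-end = 188000 μs.

188000 μs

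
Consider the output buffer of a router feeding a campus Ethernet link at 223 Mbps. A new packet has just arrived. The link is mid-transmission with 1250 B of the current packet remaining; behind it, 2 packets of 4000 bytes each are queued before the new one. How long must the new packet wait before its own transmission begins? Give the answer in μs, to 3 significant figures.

332 μs

Each queued packet: L/R = 32000/223000000 = 143.498 μs.
2 queued → 286.996 μs.
Plus remaining 10000 bits of current packet: 44.843 μs.
Queuing delay = 332 μs.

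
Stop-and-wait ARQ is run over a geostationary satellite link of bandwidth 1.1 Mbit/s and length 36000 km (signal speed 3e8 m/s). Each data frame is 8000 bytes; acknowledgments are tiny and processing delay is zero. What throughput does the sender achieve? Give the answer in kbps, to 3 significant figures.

t_tx = L/R = 64000/1100000 = 0.0581818 s.
t_prop = 36000000/300000000 = 0.12 s; RTT = 0.24 s.
Cycle = t_tx + RTT = 0.298182 s.
Throughput = L / cycle = 64000 / 0.298182 = 215 kbps.

215 kbps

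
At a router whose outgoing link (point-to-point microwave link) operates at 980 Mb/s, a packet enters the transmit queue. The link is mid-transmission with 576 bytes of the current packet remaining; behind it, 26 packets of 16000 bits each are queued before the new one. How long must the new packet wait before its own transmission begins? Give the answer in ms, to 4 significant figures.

Each queued packet: L/R = 16000/980000000 = 0.0163265 ms.
26 queued → 0.42449 ms.
Plus remaining 4608 bits of current packet: 0.00470204 ms.
Queuing delay = 0.4292 ms.

0.4292 ms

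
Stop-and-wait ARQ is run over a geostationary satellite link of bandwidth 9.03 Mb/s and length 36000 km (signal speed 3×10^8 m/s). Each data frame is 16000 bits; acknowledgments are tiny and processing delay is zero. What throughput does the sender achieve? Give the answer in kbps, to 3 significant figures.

66.2 kbps

t_tx = L/R = 16000/9030000 = 0.00177187 s.
t_prop = 36000000/300000000 = 0.12 s; RTT = 0.24 s.
Cycle = t_tx + RTT = 0.241772 s.
Throughput = L / cycle = 16000 / 0.241772 = 66.2 kbps.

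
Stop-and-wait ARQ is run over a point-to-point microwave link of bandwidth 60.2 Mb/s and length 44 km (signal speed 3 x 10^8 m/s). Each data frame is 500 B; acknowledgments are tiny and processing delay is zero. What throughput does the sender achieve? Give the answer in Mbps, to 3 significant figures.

t_tx = L/R = 4000/60200000 = 6.64452e-05 s.
t_prop = 44000/300000000 = 0.000146667 s; RTT = 0.000293333 s.
Cycle = t_tx + RTT = 0.000359779 s.
Throughput = L / cycle = 4000 / 0.000359779 = 11.1 Mbps.

11.1 Mbps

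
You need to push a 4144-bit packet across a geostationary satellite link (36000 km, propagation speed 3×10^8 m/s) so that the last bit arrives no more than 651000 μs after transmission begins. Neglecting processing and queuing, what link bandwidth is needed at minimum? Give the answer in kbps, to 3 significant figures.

Propagation delay = 36000000 / 300000000 = 120000 μs.
Transmission budget = 651000 − 120000 = 531000 μs.
R ≥ L / t_tx = 4144 bits / 0.531 s = 7.80 kbps.

7.80 kbps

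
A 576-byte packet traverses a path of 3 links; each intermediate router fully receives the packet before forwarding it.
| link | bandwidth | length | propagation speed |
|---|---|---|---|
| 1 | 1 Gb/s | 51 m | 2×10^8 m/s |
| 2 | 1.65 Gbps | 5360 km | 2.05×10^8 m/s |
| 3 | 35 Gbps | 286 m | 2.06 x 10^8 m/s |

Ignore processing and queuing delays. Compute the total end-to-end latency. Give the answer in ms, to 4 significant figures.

26.16 ms

L = 576 × 8 = 4608 bits.
Transmission delays (L/R per hop): 0.004608, 0.00279273, 0.000131657 ms; sum = 0.00753238 ms.
Propagation delays (d/s per hop): 0.000255, 26.1463, 0.00138835 ms; sum = 26.148 ms.
End-to-end = 26.16 ms.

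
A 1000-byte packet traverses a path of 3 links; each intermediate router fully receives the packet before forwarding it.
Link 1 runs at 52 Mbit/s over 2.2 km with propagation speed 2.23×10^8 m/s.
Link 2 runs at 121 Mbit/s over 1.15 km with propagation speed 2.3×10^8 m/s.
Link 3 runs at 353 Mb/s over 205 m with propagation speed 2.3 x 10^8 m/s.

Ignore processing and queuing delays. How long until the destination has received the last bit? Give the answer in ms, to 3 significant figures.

L = 1000 × 8 = 8000 bits.
Transmission delays (L/R per hop): 0.153846, 0.0661157, 0.0226629 ms; sum = 0.242625 ms.
Propagation delays (d/s per hop): 0.00986547, 0.005, 0.000891304 ms; sum = 0.0157568 ms.
End-to-end = 0.258 ms.

0.258 ms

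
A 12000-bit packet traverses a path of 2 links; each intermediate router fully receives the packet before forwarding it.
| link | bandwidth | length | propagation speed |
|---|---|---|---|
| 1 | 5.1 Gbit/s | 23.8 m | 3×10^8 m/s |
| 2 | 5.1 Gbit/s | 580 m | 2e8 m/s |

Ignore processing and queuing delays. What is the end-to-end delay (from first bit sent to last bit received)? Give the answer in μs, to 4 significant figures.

7.685 μs

Transmission delay per hop = L/R = 12000/5100000000 = 2.35294 μs; 2 hops → 4.70588 μs.
Propagation delays (d/s per hop): 0.0793333, 2.9 μs; sum = 2.97933 μs.
End-to-end = 7.685 μs.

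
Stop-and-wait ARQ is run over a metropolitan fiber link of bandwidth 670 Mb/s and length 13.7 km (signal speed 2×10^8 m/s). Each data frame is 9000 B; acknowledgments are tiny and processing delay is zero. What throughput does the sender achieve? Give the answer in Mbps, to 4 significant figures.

294.5 Mbps

t_tx = L/R = 72000/670000000 = 0.000107463 s.
t_prop = 13700/200000000 = 6.85e-05 s; RTT = 0.000137 s.
Cycle = t_tx + RTT = 0.000244463 s.
Throughput = L / cycle = 72000 / 0.000244463 = 294.5 Mbps.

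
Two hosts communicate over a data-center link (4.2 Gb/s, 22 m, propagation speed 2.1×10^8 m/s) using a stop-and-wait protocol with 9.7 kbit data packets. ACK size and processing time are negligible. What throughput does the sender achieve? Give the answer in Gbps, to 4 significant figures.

t_tx = L/R = 9700/4200000000 = 2.30952e-06 s.
t_prop = 22/210000000 = 1.04762e-07 s; RTT = 2.09524e-07 s.
Cycle = t_tx + RTT = 2.51905e-06 s.
Throughput = L / cycle = 9700 / 2.51905e-06 = 3.851 Gbps.

3.851 Gbps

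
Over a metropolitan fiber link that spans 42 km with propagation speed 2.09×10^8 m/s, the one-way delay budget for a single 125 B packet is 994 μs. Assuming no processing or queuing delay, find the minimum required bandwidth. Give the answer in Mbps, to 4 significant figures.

1.261 Mbps

L = 1000 bits.
Propagation delay = 42000 / 209000000 = 200.957 μs.
Transmission budget = 994 − 200.957 = 793.043 μs.
R ≥ L / t_tx = 1000 bits / 0.000793043 s = 1.261 Mbps.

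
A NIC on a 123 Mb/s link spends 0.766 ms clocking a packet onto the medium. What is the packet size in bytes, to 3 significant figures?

11800 bytes

L = R × t_tx = 123000000 b/s × 0.000766 s = 94218 bits.
In bytes: 94218 / 8 = 11800 bytes.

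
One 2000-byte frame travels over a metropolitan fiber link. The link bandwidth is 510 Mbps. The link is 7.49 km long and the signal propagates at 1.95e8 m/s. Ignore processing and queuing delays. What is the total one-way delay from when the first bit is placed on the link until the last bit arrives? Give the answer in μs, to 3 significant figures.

L = 2000 × 8 = 16000 bits.
Transmission delay = L/R = 16000 / 510000000 = 31.3725 μs.
Propagation delay = d/s = 7490 m / 195000000 m/s = 38.4103 μs.
Total = 69.8 μs.

69.8 μs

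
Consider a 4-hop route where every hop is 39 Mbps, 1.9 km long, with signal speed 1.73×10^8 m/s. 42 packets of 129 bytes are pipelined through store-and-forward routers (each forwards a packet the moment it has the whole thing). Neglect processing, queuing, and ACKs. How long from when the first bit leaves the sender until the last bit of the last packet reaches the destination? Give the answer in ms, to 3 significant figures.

1.23 ms

Per-hop transmission t_tx = L/R = 1032/39000000 = 0.0264615 ms.
Per-hop propagation t_prop = 1900/173000000 = 0.0109827 ms.
Pipeline fill: first packet needs 4·t_tx to clear all hops; remaining 41 packets each add one t_tx.
Total = (4+42-1)·t_tx + 4·t_prop = 45·0.0264615 + 4·0.0109827 = 1.23 ms.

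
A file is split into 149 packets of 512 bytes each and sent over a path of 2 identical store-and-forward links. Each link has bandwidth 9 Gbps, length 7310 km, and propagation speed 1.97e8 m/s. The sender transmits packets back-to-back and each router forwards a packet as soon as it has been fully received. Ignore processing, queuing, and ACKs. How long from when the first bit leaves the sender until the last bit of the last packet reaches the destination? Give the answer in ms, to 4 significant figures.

Per-hop transmission t_tx = L/R = 4096/9000000000 = 0.000455111 ms.
Per-hop propagation t_prop = 7310000/197000000 = 37.1066 ms.
Pipeline fill: first packet needs 2·t_tx to clear all hops; remaining 148 packets each add one t_tx.
Total = (2+149-1)·t_tx + 2·t_prop = 150·0.000455111 + 2·37.1066 = 74.28 ms.

74.28 ms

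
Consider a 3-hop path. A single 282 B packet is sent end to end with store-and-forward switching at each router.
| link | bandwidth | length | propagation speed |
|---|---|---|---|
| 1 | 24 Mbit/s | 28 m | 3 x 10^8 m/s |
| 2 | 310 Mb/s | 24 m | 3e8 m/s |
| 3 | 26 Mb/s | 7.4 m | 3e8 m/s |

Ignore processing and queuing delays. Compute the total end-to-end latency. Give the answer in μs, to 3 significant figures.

188 μs

L = 282 × 8 = 2256 bits.
Transmission delays (L/R per hop): 94, 7.27742, 86.7692 μs; sum = 188.047 μs.
Propagation delays (d/s per hop): 0.0933333, 0.08, 0.0246667 μs; sum = 0.198 μs.
End-to-end = 188 μs.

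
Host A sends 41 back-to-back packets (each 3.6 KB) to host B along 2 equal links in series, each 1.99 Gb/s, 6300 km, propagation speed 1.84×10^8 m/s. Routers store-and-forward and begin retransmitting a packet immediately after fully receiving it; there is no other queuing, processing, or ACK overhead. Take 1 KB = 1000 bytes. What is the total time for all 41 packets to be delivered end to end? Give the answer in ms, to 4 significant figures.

69.09 ms

Per-hop transmission t_tx = L/R = 28800/1990000000 = 0.0144724 ms.
Per-hop propagation t_prop = 6300000/184000000 = 34.2391 ms.
Pipeline fill: first packet needs 2·t_tx to clear all hops; remaining 40 packets each add one t_tx.
Total = (2+41-1)·t_tx + 2·t_prop = 42·0.0144724 + 2·34.2391 = 69.09 ms.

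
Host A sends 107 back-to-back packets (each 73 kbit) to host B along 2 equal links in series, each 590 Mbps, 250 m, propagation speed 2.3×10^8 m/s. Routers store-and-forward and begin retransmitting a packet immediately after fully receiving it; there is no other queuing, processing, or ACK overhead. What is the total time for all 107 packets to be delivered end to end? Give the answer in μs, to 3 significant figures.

Per-hop transmission t_tx = L/R = 73000/590000000 = 123.729 μs.
Per-hop propagation t_prop = 250/2.3e+08 = 1.08696 μs.
Pipeline fill: first packet needs 2·t_tx to clear all hops; remaining 106 packets each add one t_tx.
Total = (2+107-1)·t_tx + 2·t_prop = 108·123.729 + 2·1.08696 = 13400 μs.

13400 μs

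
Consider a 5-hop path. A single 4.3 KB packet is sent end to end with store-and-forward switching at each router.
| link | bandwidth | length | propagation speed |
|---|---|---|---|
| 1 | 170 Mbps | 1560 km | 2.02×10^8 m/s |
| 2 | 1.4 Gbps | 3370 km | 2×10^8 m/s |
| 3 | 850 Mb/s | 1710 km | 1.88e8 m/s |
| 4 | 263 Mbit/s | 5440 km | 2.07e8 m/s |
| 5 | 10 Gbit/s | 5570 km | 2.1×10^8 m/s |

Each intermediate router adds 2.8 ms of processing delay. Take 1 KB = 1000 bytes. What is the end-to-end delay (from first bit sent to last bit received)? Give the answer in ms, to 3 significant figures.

L = 34400 bits.
Transmission delays (L/R per hop): 0.202353, 0.0245714, 0.0404706, 0.130798, 0.00344 ms; sum = 0.401633 ms.
Propagation delays (d/s per hop): 7.72277, 16.85, 9.09574, 26.2802, 26.5238 ms; sum = 86.4725 ms.
Processing at 4 router(s): 4 × 2.8 ms = 11.2 ms.
End-to-end = 98.1 ms.

98.1 ms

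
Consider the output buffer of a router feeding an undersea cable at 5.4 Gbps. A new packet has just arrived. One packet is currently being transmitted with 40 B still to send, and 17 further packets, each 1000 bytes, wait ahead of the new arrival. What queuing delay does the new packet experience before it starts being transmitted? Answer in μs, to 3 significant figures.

25.2 μs

Each queued packet: L/R = 8000/5400000000 = 1.48148 μs.
17 queued → 25.1852 μs.
Plus remaining 320 bits of current packet: 0.0592593 μs.
Queuing delay = 25.2 μs.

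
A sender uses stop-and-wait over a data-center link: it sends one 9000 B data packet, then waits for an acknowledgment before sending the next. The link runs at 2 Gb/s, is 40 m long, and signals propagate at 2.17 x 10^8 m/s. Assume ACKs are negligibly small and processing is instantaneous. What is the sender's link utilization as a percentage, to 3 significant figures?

t_tx = L/R = 72000/2000000000 = 3.6e-05 s.
t_prop = 40/217000000 = 1.84332e-07 s; RTT = 3.68664e-07 s.
Cycle = t_tx + RTT = 3.63687e-05 s.
Utilization = t_tx / cycle = 3.6e-05/3.63687e-05 = 99.0 %.

99.0 %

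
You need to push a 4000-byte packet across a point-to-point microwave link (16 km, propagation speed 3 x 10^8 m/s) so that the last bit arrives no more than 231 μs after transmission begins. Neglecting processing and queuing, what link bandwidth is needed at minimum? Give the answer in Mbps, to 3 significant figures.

180 Mbps

L = 32000 bits.
Propagation delay = 16000 / 300000000 = 53.3333 μs.
Transmission budget = 231 − 53.3333 = 177.667 μs.
R ≥ L / t_tx = 32000 bits / 0.000177667 s = 180 Mbps.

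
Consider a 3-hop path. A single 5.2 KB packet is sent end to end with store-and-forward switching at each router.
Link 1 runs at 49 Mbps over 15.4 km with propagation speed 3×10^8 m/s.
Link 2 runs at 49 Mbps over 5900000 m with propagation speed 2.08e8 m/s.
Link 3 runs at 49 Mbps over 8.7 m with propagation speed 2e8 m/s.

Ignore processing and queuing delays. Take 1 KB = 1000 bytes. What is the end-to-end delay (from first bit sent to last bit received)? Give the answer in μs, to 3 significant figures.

31000 μs

L = 41600 bits.
Transmission delay per hop = L/R = 41600/49000000 = 848.98 μs; 3 hops → 2546.94 μs.
Propagation delays (d/s per hop): 51.3333, 28365.4, 0.0435 μs; sum = 28416.8 μs.
End-to-end = 31000 μs.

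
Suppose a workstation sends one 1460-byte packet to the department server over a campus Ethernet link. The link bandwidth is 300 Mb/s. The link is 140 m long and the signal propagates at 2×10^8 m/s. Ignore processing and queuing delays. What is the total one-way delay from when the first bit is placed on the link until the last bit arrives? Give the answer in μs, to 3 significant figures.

L = 1460 × 8 = 11680 bits.
Transmission delay = L/R = 11680 / 300000000 = 38.9333 μs.
Propagation delay = d/s = 140 m / 200000000 m/s = 0.7 μs.
Total = 39.6 μs.

39.6 μs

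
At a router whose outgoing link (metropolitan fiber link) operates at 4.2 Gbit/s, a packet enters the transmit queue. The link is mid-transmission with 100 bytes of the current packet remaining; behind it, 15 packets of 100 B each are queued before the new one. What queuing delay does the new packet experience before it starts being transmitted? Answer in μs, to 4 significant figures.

Each queued packet: L/R = 800/4200000000 = 0.190476 μs.
15 queued → 2.85714 μs.
Plus remaining 800 bits of current packet: 0.190476 μs.
Queuing delay = 3.048 μs.

3.048 μs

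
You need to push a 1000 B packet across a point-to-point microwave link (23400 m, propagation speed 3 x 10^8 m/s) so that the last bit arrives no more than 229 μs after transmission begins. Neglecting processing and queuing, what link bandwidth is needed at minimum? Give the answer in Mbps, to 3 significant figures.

53.0 Mbps

L = 8000 bits.
Propagation delay = 23400 / 300000000 = 78 μs.
Transmission budget = 229 − 78 = 151 μs.
R ≥ L / t_tx = 8000 bits / 0.000151 s = 53.0 Mbps.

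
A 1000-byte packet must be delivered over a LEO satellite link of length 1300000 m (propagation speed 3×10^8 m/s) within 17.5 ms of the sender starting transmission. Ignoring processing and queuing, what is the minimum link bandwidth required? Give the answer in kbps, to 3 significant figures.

L = 8000 bits.
Propagation delay = 1300000 / 300000000 = 4.33333 ms.
Transmission budget = 17.5 − 4.33333 = 13.1667 ms.
R ≥ L / t_tx = 8000 bits / 0.0131667 s = 608 kbps.

608 kbps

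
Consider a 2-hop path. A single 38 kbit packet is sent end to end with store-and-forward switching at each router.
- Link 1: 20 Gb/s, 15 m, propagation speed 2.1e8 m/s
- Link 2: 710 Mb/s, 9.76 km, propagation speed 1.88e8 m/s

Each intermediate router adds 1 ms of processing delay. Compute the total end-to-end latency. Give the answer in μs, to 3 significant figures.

1110 μs

L = 38000 bits.
Transmission delays (L/R per hop): 1.9, 53.5211 μs; sum = 55.4211 μs.
Propagation delays (d/s per hop): 0.0714286, 51.9149 μs; sum = 51.9863 μs.
Processing at 1 router(s): 1 × 1 ms = 1000 μs.
End-to-end = 1110 μs.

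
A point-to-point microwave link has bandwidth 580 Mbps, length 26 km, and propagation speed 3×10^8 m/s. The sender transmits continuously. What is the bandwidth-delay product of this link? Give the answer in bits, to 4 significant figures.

Propagation delay = 26000 / 300000000 = 8.66667e-05 s.
BDP = R × t_prop = 580000000 × 8.66667e-05 = 50266.7 bits.

50270 bits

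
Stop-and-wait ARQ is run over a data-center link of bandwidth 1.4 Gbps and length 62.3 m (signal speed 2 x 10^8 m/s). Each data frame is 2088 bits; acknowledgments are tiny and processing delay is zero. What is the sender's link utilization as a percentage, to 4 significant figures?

70.54 %

t_tx = L/R = 2088/1400000000 = 1.49143e-06 s.
t_prop = 62.3/200000000 = 3.115e-07 s; RTT = 6.23e-07 s.
Cycle = t_tx + RTT = 2.11443e-06 s.
Utilization = t_tx / cycle = 1.49143e-06/2.11443e-06 = 70.54 %.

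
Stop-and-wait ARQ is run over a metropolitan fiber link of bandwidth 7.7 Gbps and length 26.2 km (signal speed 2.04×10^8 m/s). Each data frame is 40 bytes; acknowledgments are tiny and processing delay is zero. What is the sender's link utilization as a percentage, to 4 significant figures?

t_tx = L/R = 320/7700000000 = 4.15584e-08 s.
t_prop = 26200/204000000 = 0.000128431 s; RTT = 0.000256863 s.
Cycle = t_tx + RTT = 0.000256904 s.
Utilization = t_tx / cycle = 4.15584e-08/0.000256904 = 0.01618 %.

0.01618 %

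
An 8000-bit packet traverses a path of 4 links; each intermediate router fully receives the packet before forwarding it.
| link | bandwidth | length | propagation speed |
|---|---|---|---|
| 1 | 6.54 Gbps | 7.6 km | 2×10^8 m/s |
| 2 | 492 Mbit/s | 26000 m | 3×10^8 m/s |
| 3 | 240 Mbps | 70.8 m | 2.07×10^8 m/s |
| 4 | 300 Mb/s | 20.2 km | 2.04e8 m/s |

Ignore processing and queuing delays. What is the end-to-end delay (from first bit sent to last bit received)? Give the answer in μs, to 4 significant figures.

301.5 μs

Transmission delays (L/R per hop): 1.22324, 16.2602, 33.3333, 26.6667 μs; sum = 77.4834 μs.
Propagation delays (d/s per hop): 38, 86.6667, 0.342029, 99.0196 μs; sum = 224.028 μs.
End-to-end = 301.5 μs.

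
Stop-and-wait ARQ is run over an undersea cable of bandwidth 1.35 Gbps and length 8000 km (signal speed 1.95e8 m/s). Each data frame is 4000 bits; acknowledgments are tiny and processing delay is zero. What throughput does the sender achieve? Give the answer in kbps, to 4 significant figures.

t_tx = L/R = 4000/1350000000 = 2.96296e-06 s.
t_prop = 8000000/195000000 = 0.0410256 s; RTT = 0.0820513 s.
Cycle = t_tx + RTT = 0.0820542 s.
Throughput = L / cycle = 4000 / 0.0820542 = 48.75 kbps.

48.75 kbps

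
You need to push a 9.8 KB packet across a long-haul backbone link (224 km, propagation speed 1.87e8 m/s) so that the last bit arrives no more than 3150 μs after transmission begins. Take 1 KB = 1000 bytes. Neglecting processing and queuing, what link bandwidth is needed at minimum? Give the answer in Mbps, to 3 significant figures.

L = 78400 bits.
Propagation delay = 224000 / 187000000 = 1197.86 μs.
Transmission budget = 3150 − 1197.86 = 1952.14 μs.
R ≥ L / t_tx = 78400 bits / 0.00195214 s = 40.2 Mbps.

40.2 Mbps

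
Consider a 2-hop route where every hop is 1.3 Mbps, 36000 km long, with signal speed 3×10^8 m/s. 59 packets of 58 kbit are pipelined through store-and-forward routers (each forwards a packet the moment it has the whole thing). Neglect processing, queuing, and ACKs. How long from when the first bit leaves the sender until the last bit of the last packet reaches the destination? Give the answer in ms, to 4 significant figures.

Per-hop transmission t_tx = L/R = 58000/1300000 = 44.6154 ms.
Per-hop propagation t_prop = 36000000/300000000 = 120 ms.
Pipeline fill: first packet needs 2·t_tx to clear all hops; remaining 58 packets each add one t_tx.
Total = (2+59-1)·t_tx + 2·t_prop = 60·44.6154 + 2·120 = 2917 ms.

2917 ms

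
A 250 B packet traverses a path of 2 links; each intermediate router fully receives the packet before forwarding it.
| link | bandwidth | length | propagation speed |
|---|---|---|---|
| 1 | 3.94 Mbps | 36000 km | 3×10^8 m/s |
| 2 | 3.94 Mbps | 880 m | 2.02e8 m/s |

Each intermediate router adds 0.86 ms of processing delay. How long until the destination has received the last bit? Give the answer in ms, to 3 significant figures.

L = 250 × 8 = 2000 bits.
Transmission delay per hop = L/R = 2000/3940000 = 0.507614 ms; 2 hops → 1.01523 ms.
Propagation delays (d/s per hop): 120, 0.00435644 ms; sum = 120.004 ms.
Processing at 1 router(s): 1 × 0.86 ms = 0.86 ms.
End-to-end = 122 ms.

122 ms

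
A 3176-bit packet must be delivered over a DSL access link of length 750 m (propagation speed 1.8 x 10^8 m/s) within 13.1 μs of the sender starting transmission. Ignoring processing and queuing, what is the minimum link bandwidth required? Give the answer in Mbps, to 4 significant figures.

Propagation delay = 750 / 180000000 = 4.16667 μs.
Transmission budget = 13.1 − 4.16667 = 8.93333 μs.
R ≥ L / t_tx = 3176 bits / 8.93333e-06 s = 355.5 Mbps.

355.5 Mbps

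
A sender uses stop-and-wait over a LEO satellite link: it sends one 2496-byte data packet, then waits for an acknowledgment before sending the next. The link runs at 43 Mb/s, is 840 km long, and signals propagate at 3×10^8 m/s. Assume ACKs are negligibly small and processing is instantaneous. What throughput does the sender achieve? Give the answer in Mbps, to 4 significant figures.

3.293 Mbps

t_tx = L/R = 19968/43000000 = 0.000464372 s.
t_prop = 840000/300000000 = 0.0028 s; RTT = 0.0056 s.
Cycle = t_tx + RTT = 0.00606437 s.
Throughput = L / cycle = 19968 / 0.00606437 = 3.293 Mbps.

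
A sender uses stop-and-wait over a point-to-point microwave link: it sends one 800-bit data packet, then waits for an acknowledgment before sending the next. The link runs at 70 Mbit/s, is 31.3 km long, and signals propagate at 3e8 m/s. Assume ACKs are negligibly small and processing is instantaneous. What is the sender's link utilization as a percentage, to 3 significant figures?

t_tx = L/R = 800/70000000 = 1.14286e-05 s.
t_prop = 31300/300000000 = 0.000104333 s; RTT = 0.000208667 s.
Cycle = t_tx + RTT = 0.000220095 s.
Utilization = t_tx / cycle = 1.14286e-05/0.000220095 = 5.19 %.

5.19 %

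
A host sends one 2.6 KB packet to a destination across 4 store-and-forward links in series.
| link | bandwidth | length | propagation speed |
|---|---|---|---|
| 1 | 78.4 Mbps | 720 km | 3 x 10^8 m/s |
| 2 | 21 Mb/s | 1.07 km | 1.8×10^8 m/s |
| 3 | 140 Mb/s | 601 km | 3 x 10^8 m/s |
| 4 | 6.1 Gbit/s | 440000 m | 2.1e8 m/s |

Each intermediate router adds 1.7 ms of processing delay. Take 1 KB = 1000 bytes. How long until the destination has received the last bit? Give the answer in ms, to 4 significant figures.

13.01 ms

L = 20800 bits.
Transmission delays (L/R per hop): 0.265306, 0.990476, 0.148571, 0.00340984 ms; sum = 1.40776 ms.
Propagation delays (d/s per hop): 2.4, 0.00594444, 2.00333, 2.09524 ms; sum = 6.50452 ms.
Processing at 3 router(s): 3 × 1.7 ms = 5.1 ms.
End-to-end = 13.01 ms.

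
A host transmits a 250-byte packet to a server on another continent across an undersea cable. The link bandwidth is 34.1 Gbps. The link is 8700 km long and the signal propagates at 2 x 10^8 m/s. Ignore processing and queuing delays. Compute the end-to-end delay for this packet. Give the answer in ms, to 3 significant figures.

43.5 ms

L = 250 × 8 = 2000 bits.
Transmission delay = L/R = 2000 / 34100000000 = 5.8651e-05 ms.
Propagation delay = d/s = 8700000 m / 200000000 m/s = 43.5 ms.
Total = 43.5 ms.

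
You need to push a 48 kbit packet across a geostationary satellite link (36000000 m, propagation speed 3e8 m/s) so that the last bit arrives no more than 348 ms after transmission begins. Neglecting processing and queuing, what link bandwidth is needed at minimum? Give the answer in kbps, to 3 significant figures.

Propagation delay = 36000000 / 300000000 = 120 ms.
Transmission budget = 348 − 120 = 228 ms.
R ≥ L / t_tx = 48000 bits / 0.228 s = 211 kbps.

211 kbps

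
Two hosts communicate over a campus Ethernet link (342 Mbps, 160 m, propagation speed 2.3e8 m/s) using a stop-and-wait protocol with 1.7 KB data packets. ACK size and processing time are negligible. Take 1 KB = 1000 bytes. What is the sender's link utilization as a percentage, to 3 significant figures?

t_tx = L/R = 13600/342000000 = 3.97661e-05 s.
t_prop = 160/2.3e+08 = 6.95652e-07 s; RTT = 1.3913e-06 s.
Cycle = t_tx + RTT = 4.11574e-05 s.
Utilization = t_tx / cycle = 3.97661e-05/4.11574e-05 = 96.6 %.

96.6 %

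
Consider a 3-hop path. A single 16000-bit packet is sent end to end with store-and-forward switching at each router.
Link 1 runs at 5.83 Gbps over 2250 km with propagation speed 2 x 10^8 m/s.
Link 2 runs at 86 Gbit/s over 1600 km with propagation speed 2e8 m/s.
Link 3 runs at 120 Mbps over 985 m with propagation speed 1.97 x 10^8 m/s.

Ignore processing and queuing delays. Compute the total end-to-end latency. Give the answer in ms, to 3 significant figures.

19.4 ms

Transmission delays (L/R per hop): 0.00274443, 0.000186047, 0.133333 ms; sum = 0.136264 ms.
Propagation delays (d/s per hop): 11.25, 8, 0.005 ms; sum = 19.255 ms.
End-to-end = 19.4 ms.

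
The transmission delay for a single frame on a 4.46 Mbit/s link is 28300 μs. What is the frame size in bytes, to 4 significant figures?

L = R × t_tx = 4460000 b/s × 0.0283 s = 126218 bits.
In bytes: 126218 / 8 = 15780 bytes.

15780 bytes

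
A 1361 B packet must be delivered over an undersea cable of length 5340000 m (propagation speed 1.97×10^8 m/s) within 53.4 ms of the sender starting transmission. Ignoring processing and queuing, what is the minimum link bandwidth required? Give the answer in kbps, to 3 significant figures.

414 kbps

L = 10888 bits.
Propagation delay = 5340000 / 197000000 = 27.1066 ms.
Transmission budget = 53.4 − 27.1066 = 26.2934 ms.
R ≥ L / t_tx = 10888 bits / 0.0262934 s = 414 kbps.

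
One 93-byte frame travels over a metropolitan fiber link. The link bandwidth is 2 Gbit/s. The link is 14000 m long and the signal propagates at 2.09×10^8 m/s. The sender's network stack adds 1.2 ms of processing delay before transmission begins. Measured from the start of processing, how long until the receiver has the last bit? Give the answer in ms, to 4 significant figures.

1.267 ms

L = 93 × 8 = 744 bits.
Transmission delay = L/R = 744 / 2000000000 = 0.000372 ms.
Propagation delay = d/s = 14000 m / 209000000 m/s = 0.0669856 ms.
Plus processing delay 1.2 ms = 1.2 ms.
Total = 1.267 ms.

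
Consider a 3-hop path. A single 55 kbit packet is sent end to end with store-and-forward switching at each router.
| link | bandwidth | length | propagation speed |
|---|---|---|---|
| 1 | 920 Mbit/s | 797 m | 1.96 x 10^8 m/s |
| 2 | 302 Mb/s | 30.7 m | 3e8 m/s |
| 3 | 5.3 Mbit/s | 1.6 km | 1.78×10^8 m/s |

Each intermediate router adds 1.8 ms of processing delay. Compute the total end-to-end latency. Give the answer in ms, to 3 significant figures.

14.2 ms

L = 55000 bits.
Transmission delays (L/R per hop): 0.0597826, 0.182119, 10.3774 ms; sum = 10.6193 ms.
Propagation delays (d/s per hop): 0.00406633, 0.000102333, 0.00898876 ms; sum = 0.0131574 ms.
Processing at 2 router(s): 2 × 1.8 ms = 3.6 ms.
End-to-end = 14.2 ms.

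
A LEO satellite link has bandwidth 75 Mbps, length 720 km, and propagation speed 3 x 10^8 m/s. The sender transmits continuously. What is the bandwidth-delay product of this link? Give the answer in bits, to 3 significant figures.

Propagation delay = 720000 / 300000000 = 0.0024 s.
BDP = R × t_prop = 75000000 × 0.0024 = 180000 bits.

180000 bits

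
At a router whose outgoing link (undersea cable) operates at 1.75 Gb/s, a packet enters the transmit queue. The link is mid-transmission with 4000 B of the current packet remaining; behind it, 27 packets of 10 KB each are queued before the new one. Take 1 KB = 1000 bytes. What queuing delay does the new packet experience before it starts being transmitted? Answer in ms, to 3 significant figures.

Each queued packet: L/R = 80000/1750000000 = 0.0457143 ms.
27 queued → 1.23429 ms.
Plus remaining 32000 bits of current packet: 0.0182857 ms.
Queuing delay = 1.25 ms.

1.25 ms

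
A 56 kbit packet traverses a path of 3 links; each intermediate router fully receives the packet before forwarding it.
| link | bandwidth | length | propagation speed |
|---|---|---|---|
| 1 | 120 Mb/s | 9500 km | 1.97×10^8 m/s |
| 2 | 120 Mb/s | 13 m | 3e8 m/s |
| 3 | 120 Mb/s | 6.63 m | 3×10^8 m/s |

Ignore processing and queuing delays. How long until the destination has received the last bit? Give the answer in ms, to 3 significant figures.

L = 56000 bits.
Transmission delay per hop = L/R = 56000/120000000 = 0.466667 ms; 3 hops → 1.4 ms.
Propagation delays (d/s per hop): 48.2234, 4.33333e-05, 2.21e-05 ms; sum = 48.2234 ms.
End-to-end = 49.6 ms.

49.6 ms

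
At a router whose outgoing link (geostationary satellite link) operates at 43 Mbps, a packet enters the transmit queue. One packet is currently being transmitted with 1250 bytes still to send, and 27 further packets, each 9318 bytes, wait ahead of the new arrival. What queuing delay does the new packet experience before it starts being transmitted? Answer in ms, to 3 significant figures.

47.0 ms

Each queued packet: L/R = 74544/43000000 = 1.73358 ms.
27 queued → 46.8067 ms.
Plus remaining 10000 bits of current packet: 0.232558 ms.
Queuing delay = 47.0 ms.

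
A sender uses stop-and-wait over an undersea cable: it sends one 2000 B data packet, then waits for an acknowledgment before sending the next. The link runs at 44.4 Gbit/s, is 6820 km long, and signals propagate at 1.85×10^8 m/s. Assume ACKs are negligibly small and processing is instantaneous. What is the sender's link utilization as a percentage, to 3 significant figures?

0.000489 %

t_tx = L/R = 16000/44400000000 = 3.6036e-07 s.
t_prop = 6820000/185000000 = 0.0368649 s; RTT = 0.0737297 s.
Cycle = t_tx + RTT = 0.0737301 s.
Utilization = t_tx / cycle = 3.6036e-07/0.0737301 = 0.000489 %.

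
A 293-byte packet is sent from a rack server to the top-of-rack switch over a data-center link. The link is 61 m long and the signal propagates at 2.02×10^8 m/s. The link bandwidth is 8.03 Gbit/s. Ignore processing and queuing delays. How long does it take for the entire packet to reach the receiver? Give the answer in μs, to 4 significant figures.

0.5939 μs

L = 293 × 8 = 2344 bits.
Transmission delay = L/R = 2344 / 8.03e+09 = 0.291905 μs.
Propagation delay = d/s = 61 m / 202000000 m/s = 0.30198 μs.
Total = 0.5939 μs.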